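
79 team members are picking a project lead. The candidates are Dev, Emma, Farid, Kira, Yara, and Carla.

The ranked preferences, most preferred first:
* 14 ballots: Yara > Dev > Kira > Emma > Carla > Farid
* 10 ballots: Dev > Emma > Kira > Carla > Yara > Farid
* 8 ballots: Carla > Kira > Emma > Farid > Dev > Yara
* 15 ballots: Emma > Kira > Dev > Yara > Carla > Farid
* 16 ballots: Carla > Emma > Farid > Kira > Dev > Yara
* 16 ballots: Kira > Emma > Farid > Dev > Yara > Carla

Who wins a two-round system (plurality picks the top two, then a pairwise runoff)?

Kira

Round 1 first-place votes: Dev 10, Emma 15, Farid 0, Kira 16, Yara 14, Carla 24. Carla and Kira advance.
Runoff: Carla is ranked above Kira on 24 ballots, Kira above Carla on 55.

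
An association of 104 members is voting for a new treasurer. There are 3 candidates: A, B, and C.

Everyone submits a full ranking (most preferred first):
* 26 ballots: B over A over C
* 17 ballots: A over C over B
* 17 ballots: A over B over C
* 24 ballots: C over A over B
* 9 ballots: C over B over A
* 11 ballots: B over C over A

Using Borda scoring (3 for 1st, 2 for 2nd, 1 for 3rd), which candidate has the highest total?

A

A: 26×2 + 17×3 + 17×3 + 24×2 + 9×1 + 11×1 = 222
B: 26×3 + 17×1 + 17×2 + 24×1 + 9×2 + 11×3 = 204
C: 26×1 + 17×2 + 17×1 + 24×3 + 9×3 + 11×2 = 198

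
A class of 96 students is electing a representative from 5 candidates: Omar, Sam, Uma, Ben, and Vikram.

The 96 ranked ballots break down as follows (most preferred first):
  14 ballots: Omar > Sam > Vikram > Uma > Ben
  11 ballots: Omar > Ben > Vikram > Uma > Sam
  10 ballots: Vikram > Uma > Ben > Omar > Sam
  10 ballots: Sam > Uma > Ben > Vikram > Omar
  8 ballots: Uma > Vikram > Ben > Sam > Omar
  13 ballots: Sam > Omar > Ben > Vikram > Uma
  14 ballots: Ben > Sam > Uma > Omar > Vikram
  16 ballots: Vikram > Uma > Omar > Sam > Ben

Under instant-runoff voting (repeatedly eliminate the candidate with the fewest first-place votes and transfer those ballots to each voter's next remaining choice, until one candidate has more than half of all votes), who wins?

Round 1: Omar 25, Sam 23, Uma 8, Ben 14, Vikram 26. Uma eliminated.
Round 2: Omar 25, Sam 23, Ben 14, Vikram 34. Ben eliminated.
Round 3: Omar 25, Sam 37, Vikram 34. Omar eliminated.
Round 4: Sam 51, Vikram 45. Sam has a majority (≥49).

Sam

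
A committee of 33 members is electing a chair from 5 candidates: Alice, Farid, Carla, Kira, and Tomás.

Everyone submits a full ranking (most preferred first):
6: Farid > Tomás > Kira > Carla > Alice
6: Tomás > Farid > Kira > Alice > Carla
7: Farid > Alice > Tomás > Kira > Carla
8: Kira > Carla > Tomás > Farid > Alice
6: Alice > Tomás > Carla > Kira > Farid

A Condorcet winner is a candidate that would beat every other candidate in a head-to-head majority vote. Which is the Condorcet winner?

Tomás

Tomás vs Alice: 20–13
Tomás vs Farid: 20–13
Tomás vs Carla: 25–8
Tomás vs Kira: 25–8
Tomás beats every other candidate.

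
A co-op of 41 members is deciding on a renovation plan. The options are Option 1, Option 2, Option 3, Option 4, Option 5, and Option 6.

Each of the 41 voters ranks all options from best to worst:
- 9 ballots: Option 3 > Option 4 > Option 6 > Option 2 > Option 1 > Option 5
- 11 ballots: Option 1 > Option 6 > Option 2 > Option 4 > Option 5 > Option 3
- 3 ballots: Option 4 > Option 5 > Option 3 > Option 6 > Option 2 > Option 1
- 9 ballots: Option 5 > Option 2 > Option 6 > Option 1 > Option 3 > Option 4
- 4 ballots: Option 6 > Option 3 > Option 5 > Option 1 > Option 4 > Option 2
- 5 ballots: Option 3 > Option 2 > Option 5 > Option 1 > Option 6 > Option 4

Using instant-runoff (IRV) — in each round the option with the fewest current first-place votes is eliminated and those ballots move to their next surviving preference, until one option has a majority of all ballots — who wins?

Round 1: Option 1 11, Option 2 0, Option 3 14, Option 4 3, Option 5 9, Option 6 4. Option 2 eliminated.
Round 2: Option 1 11, Option 3 14, Option 4 3, Option 5 9, Option 6 4. Option 4 eliminated.
Round 3: Option 1 11, Option 3 14, Option 5 12, Option 6 4. Option 6 eliminated.
Round 4: Option 1 11, Option 3 18, Option 5 12. Option 1 eliminated.
Round 5: Option 3 18, Option 5 23. Option 5 has a majority (≥21).

Option 5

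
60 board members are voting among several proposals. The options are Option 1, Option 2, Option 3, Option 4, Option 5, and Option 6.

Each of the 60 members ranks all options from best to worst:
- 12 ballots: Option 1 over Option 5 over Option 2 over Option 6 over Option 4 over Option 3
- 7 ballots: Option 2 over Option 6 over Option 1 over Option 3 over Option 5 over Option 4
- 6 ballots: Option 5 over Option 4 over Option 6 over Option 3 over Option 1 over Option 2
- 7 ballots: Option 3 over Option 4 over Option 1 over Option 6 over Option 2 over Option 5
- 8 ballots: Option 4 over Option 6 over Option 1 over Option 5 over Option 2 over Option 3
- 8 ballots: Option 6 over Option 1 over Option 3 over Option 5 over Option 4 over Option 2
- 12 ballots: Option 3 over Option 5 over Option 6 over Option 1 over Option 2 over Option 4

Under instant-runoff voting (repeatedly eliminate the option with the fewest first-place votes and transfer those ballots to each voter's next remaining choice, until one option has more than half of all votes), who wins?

Round 1: Option 1 12, Option 2 7, Option 3 19, Option 4 8, Option 5 6, Option 6 8. Option 5 eliminated.
Round 2: Option 1 12, Option 2 7, Option 3 19, Option 4 14, Option 6 8. Option 2 eliminated.
Round 3: Option 1 12, Option 3 19, Option 4 14, Option 6 15. Option 1 eliminated.
Round 4: Option 3 19, Option 4 14, Option 6 27. Option 4 eliminated.
Round 5: Option 3 19, Option 6 41. Option 6 has a majority (≥31).

Option 6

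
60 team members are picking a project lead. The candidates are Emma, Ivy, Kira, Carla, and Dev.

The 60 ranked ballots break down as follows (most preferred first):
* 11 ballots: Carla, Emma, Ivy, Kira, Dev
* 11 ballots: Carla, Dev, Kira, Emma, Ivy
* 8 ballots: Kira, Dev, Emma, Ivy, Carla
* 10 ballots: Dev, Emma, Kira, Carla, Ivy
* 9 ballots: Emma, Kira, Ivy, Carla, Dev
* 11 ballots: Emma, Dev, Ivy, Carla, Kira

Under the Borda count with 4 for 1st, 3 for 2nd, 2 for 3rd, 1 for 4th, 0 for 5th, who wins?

Emma: 11×3 + 11×1 + 8×2 + 10×3 + 9×4 + 11×4 = 170
Ivy: 11×2 + 11×0 + 8×1 + 10×0 + 9×2 + 11×2 = 70
Kira: 11×1 + 11×2 + 8×4 + 10×2 + 9×3 + 11×0 = 112
Carla: 11×4 + 11×4 + 8×0 + 10×1 + 9×1 + 11×1 = 118
Dev: 11×0 + 11×3 + 8×3 + 10×4 + 9×0 + 11×3 = 130

Emma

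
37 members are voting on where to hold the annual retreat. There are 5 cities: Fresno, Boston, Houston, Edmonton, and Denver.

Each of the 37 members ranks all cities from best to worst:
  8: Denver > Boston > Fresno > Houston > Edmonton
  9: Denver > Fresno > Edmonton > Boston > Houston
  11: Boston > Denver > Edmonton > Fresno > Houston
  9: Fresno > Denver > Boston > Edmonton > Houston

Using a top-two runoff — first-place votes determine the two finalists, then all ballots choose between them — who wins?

Denver

Round 1 first-place votes: Fresno 9, Boston 11, Houston 0, Edmonton 0, Denver 17. Denver and Boston advance.
Runoff: Denver is ranked above Boston on 26 ballots, Boston above Denver on 11.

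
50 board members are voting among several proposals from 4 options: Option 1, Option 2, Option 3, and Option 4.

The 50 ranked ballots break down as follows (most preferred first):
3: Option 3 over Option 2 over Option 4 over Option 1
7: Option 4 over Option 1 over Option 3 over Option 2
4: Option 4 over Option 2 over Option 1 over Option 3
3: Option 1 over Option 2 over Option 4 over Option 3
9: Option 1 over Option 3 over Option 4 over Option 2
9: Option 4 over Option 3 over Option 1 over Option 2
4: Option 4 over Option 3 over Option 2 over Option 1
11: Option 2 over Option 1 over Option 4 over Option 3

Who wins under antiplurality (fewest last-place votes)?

Option 4

Last-place votes: Option 1 7, Option 2 25, Option 3 18, Option 4 0.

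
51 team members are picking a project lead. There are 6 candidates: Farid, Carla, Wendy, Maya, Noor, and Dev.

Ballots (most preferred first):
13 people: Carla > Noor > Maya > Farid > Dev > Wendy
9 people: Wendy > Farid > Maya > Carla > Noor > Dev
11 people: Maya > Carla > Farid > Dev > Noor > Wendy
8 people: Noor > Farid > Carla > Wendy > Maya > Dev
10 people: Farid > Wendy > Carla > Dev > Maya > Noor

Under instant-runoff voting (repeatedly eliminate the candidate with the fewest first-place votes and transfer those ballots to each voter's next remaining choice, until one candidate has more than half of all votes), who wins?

Farid

Round 1: Farid 10, Carla 13, Wendy 9, Maya 11, Noor 8, Dev 0. Dev eliminated.
Round 2: Farid 10, Carla 13, Wendy 9, Maya 11, Noor 8. Noor eliminated.
Round 3: Farid 18, Carla 13, Wendy 9, Maya 11. Wendy eliminated.
Round 4: Farid 27, Carla 13, Maya 11. Farid has a majority (≥26).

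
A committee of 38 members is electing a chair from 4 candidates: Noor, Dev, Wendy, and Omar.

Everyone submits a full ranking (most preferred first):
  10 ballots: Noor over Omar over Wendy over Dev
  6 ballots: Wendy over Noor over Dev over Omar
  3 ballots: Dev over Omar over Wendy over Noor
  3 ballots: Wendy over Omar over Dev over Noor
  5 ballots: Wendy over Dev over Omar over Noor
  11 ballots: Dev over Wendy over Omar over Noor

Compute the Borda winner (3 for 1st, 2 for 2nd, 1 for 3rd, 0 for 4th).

Noor: 10×3 + 6×2 + 3×0 + 3×0 + 5×0 + 11×0 = 42
Dev: 10×0 + 6×1 + 3×3 + 3×1 + 5×2 + 11×3 = 61
Wendy: 10×1 + 6×3 + 3×1 + 3×3 + 5×3 + 11×2 = 77
Omar: 10×2 + 6×0 + 3×2 + 3×2 + 5×1 + 11×1 = 48

Wendy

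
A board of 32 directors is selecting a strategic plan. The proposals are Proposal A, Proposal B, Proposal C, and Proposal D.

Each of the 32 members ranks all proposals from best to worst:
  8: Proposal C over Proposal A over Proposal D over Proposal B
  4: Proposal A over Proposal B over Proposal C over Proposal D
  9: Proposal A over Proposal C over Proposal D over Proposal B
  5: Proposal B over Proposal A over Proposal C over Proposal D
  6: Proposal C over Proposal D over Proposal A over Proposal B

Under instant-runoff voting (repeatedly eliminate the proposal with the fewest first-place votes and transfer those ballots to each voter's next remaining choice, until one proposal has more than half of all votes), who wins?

Round 1: Proposal A 13, Proposal B 5, Proposal C 14, Proposal D 0. Proposal D eliminated.
Round 2: Proposal A 13, Proposal B 5, Proposal C 14. Proposal B eliminated.
Round 3: Proposal A 18, Proposal C 14. Proposal A has a majority (≥17).

Proposal A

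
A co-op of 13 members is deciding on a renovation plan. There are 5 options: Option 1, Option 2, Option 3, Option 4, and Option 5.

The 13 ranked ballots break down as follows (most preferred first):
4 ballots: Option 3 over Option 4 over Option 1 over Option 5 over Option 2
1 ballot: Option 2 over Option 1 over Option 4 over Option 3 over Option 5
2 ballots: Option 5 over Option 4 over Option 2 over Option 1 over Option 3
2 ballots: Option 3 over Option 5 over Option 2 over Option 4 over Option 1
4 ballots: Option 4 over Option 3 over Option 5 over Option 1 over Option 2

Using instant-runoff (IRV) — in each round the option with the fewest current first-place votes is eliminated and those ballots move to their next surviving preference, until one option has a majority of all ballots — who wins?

Round 1: Option 1 0, Option 2 1, Option 3 6, Option 4 4, Option 5 2. Option 1 eliminated.
Round 2: Option 2 1, Option 3 6, Option 4 4, Option 5 2. Option 2 eliminated.
Round 3: Option 3 6, Option 4 5, Option 5 2. Option 5 eliminated.
Round 4: Option 3 6, Option 4 7. Option 4 has a majority (≥7).

Option 4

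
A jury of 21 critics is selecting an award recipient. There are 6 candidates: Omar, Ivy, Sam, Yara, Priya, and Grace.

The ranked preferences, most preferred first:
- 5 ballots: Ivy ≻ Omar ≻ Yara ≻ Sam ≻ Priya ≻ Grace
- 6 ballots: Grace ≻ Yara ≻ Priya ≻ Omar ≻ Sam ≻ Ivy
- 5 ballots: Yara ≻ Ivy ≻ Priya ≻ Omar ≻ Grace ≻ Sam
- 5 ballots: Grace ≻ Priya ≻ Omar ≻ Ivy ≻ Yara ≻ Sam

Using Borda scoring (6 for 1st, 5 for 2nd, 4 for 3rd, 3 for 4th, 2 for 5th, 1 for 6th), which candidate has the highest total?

Yara

Omar: 5×5 + 6×3 + 5×3 + 5×4 = 78
Ivy: 5×6 + 6×1 + 5×5 + 5×3 = 76
Sam: 5×3 + 6×2 + 5×1 + 5×1 = 37
Yara: 5×4 + 6×5 + 5×6 + 5×2 = 90
Priya: 5×2 + 6×4 + 5×4 + 5×5 = 79
Grace: 5×1 + 6×6 + 5×2 + 5×6 = 81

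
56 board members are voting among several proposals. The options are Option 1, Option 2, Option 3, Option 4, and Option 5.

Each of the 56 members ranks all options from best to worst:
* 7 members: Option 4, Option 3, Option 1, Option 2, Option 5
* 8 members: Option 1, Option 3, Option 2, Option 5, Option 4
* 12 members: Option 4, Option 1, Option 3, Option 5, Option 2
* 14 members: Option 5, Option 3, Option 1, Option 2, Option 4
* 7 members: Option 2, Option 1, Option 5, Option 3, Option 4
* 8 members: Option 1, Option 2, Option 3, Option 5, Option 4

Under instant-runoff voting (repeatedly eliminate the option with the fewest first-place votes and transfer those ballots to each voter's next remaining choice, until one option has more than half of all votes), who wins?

Round 1: Option 1 16, Option 2 7, Option 3 0, Option 4 19, Option 5 14. Option 3 eliminated.
Round 2: Option 1 16, Option 2 7, Option 4 19, Option 5 14. Option 2 eliminated.
Round 3: Option 1 23, Option 4 19, Option 5 14. Option 5 eliminated.
Round 4: Option 1 37, Option 4 19. Option 1 has a majority (≥29).

Option 1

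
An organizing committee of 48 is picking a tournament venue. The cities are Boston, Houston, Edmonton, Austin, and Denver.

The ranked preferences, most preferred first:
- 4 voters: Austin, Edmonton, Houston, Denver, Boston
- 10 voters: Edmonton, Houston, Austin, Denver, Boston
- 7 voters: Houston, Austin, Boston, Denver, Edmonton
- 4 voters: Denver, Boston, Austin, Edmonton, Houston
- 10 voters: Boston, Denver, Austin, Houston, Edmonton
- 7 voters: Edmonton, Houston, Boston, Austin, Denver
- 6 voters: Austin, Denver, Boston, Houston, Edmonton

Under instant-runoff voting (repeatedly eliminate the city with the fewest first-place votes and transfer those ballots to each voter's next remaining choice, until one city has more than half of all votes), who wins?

Austin

Round 1: Boston 10, Houston 7, Edmonton 17, Austin 10, Denver 4. Denver eliminated.
Round 2: Boston 14, Houston 7, Edmonton 17, Austin 10. Houston eliminated.
Round 3: Boston 14, Edmonton 17, Austin 17. Boston eliminated.
Round 4: Edmonton 17, Austin 31. Austin has a majority (≥25).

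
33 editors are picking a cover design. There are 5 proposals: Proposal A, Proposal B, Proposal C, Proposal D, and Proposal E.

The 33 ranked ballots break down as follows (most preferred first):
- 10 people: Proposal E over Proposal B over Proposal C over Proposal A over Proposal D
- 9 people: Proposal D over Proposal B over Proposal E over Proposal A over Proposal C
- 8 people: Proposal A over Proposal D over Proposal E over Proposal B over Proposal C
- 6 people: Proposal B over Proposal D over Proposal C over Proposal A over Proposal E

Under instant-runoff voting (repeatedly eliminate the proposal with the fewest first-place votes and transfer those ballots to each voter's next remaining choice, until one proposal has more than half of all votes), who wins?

Round 1: Proposal A 8, Proposal B 6, Proposal C 0, Proposal D 9, Proposal E 10. Proposal C eliminated.
Round 2: Proposal A 8, Proposal B 6, Proposal D 9, Proposal E 10. Proposal B eliminated.
Round 3: Proposal A 8, Proposal D 15, Proposal E 10. Proposal A eliminated.
Round 4: Proposal D 23, Proposal E 10. Proposal D has a majority (≥17).

Proposal D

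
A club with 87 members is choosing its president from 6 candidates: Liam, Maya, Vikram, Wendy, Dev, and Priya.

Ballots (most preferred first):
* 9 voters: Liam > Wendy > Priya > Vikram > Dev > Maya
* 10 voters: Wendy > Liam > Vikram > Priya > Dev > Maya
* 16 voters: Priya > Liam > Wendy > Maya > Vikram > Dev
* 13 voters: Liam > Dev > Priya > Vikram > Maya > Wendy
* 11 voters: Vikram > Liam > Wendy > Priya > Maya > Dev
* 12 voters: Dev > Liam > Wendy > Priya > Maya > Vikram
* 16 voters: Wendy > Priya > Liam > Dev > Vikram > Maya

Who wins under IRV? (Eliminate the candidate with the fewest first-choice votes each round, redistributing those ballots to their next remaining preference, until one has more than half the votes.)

Liam

Round 1: Liam 22, Maya 0, Vikram 11, Wendy 26, Dev 12, Priya 16. Maya eliminated.
Round 2: Liam 22, Vikram 11, Wendy 26, Dev 12, Priya 16. Vikram eliminated.
Round 3: Liam 33, Wendy 26, Dev 12, Priya 16. Dev eliminated.
Round 4: Liam 45, Wendy 26, Priya 16. Liam has a majority (≥44).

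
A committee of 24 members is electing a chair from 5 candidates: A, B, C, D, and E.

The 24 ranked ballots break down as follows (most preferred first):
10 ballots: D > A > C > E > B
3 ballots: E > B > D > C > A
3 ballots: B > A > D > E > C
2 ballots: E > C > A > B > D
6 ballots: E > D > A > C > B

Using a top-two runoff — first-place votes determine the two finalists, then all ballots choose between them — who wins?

D

Round 1 first-place votes: A 0, B 3, C 0, D 10, E 11. E and D advance.
Runoff: E is ranked above D on 11 ballots, D above E on 13.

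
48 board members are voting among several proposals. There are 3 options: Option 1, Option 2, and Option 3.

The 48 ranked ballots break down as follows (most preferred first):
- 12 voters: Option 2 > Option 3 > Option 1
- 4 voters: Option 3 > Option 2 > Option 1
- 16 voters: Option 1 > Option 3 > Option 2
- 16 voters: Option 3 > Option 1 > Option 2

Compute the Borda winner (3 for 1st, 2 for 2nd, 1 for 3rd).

Option 1: 12×1 + 4×1 + 16×3 + 16×2 = 96
Option 2: 12×3 + 4×2 + 16×1 + 16×1 = 76
Option 3: 12×2 + 4×3 + 16×2 + 16×3 = 116

Option 3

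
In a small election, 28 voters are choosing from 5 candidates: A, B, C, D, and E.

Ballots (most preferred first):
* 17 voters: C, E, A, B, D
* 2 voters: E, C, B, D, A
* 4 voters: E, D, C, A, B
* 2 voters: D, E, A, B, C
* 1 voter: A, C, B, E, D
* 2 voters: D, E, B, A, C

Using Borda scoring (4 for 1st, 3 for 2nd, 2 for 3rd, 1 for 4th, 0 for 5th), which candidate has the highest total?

A: 17×2 + 2×0 + 4×1 + 2×2 + 1×4 + 2×1 = 48
B: 17×1 + 2×2 + 4×0 + 2×1 + 1×2 + 2×2 = 29
C: 17×4 + 2×3 + 4×2 + 2×0 + 1×3 + 2×0 = 85
D: 17×0 + 2×1 + 4×3 + 2×4 + 1×0 + 2×4 = 30
E: 17×3 + 2×4 + 4×4 + 2×3 + 1×1 + 2×3 = 88

E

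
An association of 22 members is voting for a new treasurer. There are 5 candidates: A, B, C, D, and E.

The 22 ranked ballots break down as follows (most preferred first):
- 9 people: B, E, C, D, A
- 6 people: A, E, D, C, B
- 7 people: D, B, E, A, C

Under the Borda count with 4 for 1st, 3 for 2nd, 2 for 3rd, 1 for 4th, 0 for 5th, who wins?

E

A: 9×0 + 6×4 + 7×1 = 31
B: 9×4 + 6×0 + 7×3 = 57
C: 9×2 + 6×1 + 7×0 = 24
D: 9×1 + 6×2 + 7×4 = 49
E: 9×3 + 6×3 + 7×2 = 59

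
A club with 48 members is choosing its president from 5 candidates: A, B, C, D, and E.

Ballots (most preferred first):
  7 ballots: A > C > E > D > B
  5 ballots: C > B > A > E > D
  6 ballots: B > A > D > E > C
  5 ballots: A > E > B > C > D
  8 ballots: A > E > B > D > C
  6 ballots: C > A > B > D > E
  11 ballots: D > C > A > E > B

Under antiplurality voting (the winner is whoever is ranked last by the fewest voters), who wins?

Last-place votes: A 0, B 18, C 14, D 10, E 6.

A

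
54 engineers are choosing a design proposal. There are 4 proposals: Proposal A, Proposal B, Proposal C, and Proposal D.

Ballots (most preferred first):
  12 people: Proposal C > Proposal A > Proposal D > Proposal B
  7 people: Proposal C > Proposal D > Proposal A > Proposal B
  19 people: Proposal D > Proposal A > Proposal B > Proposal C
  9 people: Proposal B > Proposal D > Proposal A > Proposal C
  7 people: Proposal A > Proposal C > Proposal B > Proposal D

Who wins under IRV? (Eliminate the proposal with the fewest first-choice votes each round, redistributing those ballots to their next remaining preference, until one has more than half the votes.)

Round 1: Proposal A 7, Proposal B 9, Proposal C 19, Proposal D 19. Proposal A eliminated.
Round 2: Proposal B 9, Proposal C 26, Proposal D 19. Proposal B eliminated.
Round 3: Proposal C 26, Proposal D 28. Proposal D has a majority (≥28).

Proposal D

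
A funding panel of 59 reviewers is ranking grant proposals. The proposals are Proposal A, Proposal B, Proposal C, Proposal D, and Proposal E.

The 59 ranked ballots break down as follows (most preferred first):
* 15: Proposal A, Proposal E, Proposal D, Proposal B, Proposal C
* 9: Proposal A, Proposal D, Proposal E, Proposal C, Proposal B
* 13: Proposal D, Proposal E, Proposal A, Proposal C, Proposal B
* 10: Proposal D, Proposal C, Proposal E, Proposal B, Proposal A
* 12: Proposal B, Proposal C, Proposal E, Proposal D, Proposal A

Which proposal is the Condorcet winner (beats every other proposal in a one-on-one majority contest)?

Proposal D vs Proposal A: 35–24
Proposal D vs Proposal B: 47–12
Proposal D vs Proposal C: 47–12
Proposal D vs Proposal E: 32–27
Proposal D beats every other proposal.

Proposal D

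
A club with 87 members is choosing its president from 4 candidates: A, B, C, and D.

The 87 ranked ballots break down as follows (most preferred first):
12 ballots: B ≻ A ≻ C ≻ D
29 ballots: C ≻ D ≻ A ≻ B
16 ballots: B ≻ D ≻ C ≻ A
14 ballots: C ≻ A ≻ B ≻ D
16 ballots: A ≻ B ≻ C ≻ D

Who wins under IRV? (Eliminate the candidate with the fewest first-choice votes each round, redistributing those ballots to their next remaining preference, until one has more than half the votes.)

Round 1: A 16, B 28, C 43, D 0. D eliminated.
Round 2: A 16, B 28, C 43. A eliminated.
Round 3: B 44, C 43. B has a majority (≥44).

B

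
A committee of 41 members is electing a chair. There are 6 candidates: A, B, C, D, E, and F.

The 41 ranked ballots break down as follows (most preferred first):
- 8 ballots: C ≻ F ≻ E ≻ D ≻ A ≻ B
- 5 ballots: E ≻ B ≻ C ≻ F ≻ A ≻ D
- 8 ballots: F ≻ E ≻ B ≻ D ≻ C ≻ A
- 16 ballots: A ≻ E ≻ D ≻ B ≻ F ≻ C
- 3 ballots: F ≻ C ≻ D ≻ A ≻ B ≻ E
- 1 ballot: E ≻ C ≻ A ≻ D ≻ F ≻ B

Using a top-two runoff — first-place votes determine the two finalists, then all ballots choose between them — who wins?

Round 1 first-place votes: A 16, B 0, C 8, D 0, E 6, F 11. A and F advance.
Runoff: A is ranked above F on 17 ballots, F above A on 24.

F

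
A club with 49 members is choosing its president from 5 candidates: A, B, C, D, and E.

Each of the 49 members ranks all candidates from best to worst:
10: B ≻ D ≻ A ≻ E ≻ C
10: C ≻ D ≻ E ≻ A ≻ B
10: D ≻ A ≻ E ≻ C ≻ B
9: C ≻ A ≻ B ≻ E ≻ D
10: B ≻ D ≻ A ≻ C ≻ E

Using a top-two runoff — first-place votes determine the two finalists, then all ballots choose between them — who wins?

Round 1 first-place votes: A 0, B 20, C 19, D 10, E 0. B and C advance.
Runoff: B is ranked above C on 20 ballots, C above B on 29.

C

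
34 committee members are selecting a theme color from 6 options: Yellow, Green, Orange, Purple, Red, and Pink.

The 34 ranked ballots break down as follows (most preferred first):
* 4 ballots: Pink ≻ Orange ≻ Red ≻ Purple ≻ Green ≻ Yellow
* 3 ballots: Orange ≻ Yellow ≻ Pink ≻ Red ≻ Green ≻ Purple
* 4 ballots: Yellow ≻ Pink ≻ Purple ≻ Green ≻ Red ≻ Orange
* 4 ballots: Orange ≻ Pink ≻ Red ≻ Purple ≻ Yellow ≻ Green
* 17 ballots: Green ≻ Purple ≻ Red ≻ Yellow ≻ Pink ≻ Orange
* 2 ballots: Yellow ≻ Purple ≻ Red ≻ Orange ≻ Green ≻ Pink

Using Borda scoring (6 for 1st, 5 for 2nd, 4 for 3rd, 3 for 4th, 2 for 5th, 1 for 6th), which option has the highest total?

Yellow: 4×1 + 3×5 + 4×6 + 4×2 + 17×3 + 2×6 = 114
Green: 4×2 + 3×2 + 4×3 + 4×1 + 17×6 + 2×2 = 136
Orange: 4×5 + 3×6 + 4×1 + 4×6 + 17×1 + 2×3 = 89
Purple: 4×3 + 3×1 + 4×4 + 4×3 + 17×5 + 2×5 = 138
Red: 4×4 + 3×3 + 4×2 + 4×4 + 17×4 + 2×4 = 125
Pink: 4×6 + 3×4 + 4×5 + 4×5 + 17×2 + 2×1 = 112

Purple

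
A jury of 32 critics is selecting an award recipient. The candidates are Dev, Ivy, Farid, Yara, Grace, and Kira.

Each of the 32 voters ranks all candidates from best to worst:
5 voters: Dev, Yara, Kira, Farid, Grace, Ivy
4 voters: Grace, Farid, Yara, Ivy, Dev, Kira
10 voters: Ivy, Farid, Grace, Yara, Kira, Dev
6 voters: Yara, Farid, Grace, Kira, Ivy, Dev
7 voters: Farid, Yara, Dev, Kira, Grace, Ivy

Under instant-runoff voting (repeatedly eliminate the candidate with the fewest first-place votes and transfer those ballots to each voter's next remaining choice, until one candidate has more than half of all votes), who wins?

Farid

Round 1: Dev 5, Ivy 10, Farid 7, Yara 6, Grace 4, Kira 0. Kira eliminated.
Round 2: Dev 5, Ivy 10, Farid 7, Yara 6, Grace 4. Grace eliminated.
Round 3: Dev 5, Ivy 10, Farid 11, Yara 6. Dev eliminated.
Round 4: Ivy 10, Farid 11, Yara 11. Ivy eliminated.
Round 5: Farid 21, Yara 11. Farid has a majority (≥17).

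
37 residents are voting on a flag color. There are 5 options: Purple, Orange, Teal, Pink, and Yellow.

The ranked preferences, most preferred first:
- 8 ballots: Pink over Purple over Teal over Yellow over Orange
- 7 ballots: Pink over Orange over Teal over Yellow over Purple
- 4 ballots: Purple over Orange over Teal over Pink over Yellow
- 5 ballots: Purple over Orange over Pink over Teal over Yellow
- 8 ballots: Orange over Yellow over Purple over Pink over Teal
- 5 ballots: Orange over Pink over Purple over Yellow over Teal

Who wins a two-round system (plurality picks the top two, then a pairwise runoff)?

Orange

Round 1 first-place votes: Purple 9, Orange 13, Teal 0, Pink 15, Yellow 0. Pink and Orange advance.
Runoff: Pink is ranked above Orange on 15 ballots, Orange above Pink on 22.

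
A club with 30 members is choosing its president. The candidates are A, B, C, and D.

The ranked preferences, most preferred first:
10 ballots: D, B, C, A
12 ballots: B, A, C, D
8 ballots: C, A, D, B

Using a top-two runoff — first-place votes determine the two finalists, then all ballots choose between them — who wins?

Round 1 first-place votes: A 0, B 12, C 8, D 10. B and D advance.
Runoff: B is ranked above D on 12 ballots, D above B on 18.

D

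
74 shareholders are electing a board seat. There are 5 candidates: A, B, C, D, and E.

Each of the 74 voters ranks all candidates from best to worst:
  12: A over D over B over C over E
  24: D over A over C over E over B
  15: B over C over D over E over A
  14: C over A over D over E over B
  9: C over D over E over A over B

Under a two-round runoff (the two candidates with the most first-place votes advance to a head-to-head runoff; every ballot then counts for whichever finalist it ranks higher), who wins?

Round 1 first-place votes: A 12, B 15, C 23, D 24, E 0. D and C advance.
Runoff: D is ranked above C on 36 ballots, C above D on 38.

C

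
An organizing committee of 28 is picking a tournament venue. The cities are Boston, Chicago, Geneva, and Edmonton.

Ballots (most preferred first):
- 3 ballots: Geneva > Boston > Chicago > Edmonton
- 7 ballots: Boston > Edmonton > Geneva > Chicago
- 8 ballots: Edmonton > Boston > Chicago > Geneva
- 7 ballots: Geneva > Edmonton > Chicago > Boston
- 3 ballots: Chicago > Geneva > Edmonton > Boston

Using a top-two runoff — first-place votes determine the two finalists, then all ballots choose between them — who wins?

Round 1 first-place votes: Boston 7, Chicago 3, Geneva 10, Edmonton 8. Geneva and Edmonton advance.
Runoff: Geneva is ranked above Edmonton on 13 ballots, Edmonton above Geneva on 15.

Edmonton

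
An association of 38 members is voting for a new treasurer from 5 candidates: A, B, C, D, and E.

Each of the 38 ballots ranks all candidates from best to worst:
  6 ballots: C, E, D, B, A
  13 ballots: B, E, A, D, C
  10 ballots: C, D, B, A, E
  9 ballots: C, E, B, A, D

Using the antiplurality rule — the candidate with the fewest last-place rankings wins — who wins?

B

Last-place votes: A 6, B 0, C 13, D 9, E 10.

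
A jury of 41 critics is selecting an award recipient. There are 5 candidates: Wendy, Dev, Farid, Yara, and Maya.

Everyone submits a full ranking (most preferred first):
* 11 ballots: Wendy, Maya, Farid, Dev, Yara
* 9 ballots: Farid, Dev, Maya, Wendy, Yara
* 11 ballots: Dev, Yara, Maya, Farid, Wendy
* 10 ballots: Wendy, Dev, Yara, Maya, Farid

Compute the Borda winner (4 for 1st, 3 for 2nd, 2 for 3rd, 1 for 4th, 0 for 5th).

Wendy: 11×4 + 9×1 + 11×0 + 10×4 = 93
Dev: 11×1 + 9×3 + 11×4 + 10×3 = 112
Farid: 11×2 + 9×4 + 11×1 + 10×0 = 69
Yara: 11×0 + 9×0 + 11×3 + 10×2 = 53
Maya: 11×3 + 9×2 + 11×2 + 10×1 = 83

Dev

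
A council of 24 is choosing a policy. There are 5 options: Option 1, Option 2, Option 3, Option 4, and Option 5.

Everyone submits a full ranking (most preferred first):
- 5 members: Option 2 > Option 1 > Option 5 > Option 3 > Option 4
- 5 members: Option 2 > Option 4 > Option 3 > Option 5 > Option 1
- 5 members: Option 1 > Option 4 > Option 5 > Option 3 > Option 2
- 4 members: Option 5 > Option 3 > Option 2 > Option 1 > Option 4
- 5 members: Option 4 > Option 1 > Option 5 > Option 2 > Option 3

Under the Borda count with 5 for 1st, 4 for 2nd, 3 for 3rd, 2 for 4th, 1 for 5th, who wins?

Option 1: 5×4 + 5×1 + 5×5 + 4×2 + 5×4 = 78
Option 2: 5×5 + 5×5 + 5×1 + 4×3 + 5×2 = 77
Option 3: 5×2 + 5×3 + 5×2 + 4×4 + 5×1 = 56
Option 4: 5×1 + 5×4 + 5×4 + 4×1 + 5×5 = 74
Option 5: 5×3 + 5×2 + 5×3 + 4×5 + 5×3 = 75

Option 1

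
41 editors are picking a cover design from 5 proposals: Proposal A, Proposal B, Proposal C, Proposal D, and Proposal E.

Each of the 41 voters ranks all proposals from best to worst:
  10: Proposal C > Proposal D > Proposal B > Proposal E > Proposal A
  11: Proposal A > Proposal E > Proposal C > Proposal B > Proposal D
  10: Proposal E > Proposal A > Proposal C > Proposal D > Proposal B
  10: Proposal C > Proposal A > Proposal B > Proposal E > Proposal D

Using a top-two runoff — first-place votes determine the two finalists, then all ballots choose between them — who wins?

Proposal A

Round 1 first-place votes: Proposal A 11, Proposal B 0, Proposal C 20, Proposal D 0, Proposal E 10. Proposal C and Proposal A advance.
Runoff: Proposal C is ranked above Proposal A on 20 ballots, Proposal A above Proposal C on 21.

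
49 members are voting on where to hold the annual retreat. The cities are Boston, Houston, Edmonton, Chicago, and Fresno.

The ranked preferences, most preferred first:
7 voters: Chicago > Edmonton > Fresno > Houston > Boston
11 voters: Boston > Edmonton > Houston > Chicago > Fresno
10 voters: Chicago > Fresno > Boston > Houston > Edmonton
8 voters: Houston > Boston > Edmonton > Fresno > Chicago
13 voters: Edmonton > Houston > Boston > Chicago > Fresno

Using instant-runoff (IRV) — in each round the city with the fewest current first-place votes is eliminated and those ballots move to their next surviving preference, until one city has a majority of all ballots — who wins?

Boston

Round 1: Boston 11, Houston 8, Edmonton 13, Chicago 17, Fresno 0. Fresno eliminated.
Round 2: Boston 11, Houston 8, Edmonton 13, Chicago 17. Houston eliminated.
Round 3: Boston 19, Edmonton 13, Chicago 17. Edmonton eliminated.
Round 4: Boston 32, Chicago 17. Boston has a majority (≥25).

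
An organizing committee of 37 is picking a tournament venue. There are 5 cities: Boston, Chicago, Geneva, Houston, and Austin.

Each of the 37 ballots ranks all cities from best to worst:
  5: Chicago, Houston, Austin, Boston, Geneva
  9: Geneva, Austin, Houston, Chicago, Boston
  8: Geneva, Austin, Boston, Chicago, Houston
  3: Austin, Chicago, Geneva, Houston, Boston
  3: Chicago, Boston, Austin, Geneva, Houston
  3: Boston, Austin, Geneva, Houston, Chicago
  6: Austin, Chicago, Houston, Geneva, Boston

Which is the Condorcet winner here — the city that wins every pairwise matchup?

Austin vs Boston: 31–6
Austin vs Chicago: 29–8
Austin vs Geneva: 20–17
Austin vs Houston: 32–5
Austin beats every other city.

Austin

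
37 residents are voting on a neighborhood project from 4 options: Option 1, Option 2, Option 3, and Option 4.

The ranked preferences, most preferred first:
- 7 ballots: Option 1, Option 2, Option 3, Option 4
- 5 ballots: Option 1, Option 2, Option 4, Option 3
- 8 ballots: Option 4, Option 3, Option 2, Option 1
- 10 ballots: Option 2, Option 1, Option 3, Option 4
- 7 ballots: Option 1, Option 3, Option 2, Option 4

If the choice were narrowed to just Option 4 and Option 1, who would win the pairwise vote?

Option 4 is ranked above Option 1 on 8 ballots; Option 1 above Option 4 on 29.

Option 1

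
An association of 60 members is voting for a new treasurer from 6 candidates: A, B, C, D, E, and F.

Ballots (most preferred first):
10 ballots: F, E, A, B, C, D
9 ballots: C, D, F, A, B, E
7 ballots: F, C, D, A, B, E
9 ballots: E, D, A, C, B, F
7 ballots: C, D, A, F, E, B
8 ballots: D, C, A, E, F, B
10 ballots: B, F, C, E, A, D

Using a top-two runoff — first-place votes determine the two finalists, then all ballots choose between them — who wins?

C

Round 1 first-place votes: A 0, B 10, C 16, D 8, E 9, F 17. F and C advance.
Runoff: F is ranked above C on 27 ballots, C above F on 33.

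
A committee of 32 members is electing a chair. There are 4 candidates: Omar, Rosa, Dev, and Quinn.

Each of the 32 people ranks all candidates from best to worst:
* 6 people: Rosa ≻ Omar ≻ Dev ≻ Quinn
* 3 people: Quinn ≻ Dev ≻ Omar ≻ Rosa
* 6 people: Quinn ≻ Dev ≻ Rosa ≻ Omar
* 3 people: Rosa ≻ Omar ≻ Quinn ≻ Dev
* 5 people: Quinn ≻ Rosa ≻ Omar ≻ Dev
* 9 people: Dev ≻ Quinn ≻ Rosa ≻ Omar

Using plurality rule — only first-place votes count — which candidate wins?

Quinn

First-place votes: Omar 0, Rosa 9, Dev 9, Quinn 14.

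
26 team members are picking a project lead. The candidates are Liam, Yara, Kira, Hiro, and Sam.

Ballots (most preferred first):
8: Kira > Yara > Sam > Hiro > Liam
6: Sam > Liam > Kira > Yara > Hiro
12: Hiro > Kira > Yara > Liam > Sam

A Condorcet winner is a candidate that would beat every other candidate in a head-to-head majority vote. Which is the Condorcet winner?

Kira vs Liam: 20–6
Kira vs Yara: 26–0
Kira vs Hiro: 14–12
Kira vs Sam: 20–6
Kira beats every other candidate.

Kira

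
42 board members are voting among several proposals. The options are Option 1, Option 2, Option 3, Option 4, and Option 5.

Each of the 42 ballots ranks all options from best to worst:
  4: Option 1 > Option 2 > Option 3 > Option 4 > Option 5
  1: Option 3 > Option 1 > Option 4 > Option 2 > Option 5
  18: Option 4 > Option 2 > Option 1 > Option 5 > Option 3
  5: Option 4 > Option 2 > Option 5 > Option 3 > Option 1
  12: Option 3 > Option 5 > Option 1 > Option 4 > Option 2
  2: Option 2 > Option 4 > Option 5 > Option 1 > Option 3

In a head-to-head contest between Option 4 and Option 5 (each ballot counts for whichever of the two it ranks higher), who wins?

Option 4

Option 4 is ranked above Option 5 on 30 ballots; Option 5 above Option 4 on 12.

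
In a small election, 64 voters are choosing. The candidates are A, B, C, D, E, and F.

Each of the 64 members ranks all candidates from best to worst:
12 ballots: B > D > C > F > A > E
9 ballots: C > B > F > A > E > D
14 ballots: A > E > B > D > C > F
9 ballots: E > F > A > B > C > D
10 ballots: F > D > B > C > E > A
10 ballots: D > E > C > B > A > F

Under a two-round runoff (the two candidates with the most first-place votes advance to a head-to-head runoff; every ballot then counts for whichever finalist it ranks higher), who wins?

Round 1 first-place votes: A 14, B 12, C 9, D 10, E 9, F 10. A and B advance.
Runoff: A is ranked above B on 23 ballots, B above A on 41.

B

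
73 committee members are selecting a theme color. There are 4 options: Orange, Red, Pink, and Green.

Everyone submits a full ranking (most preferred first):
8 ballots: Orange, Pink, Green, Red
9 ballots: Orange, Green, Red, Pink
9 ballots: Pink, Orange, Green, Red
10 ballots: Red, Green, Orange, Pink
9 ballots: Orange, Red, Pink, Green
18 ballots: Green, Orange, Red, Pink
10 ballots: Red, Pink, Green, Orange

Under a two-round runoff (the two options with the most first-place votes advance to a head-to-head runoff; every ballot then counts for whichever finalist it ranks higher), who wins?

Orange

Round 1 first-place votes: Orange 26, Red 20, Pink 9, Green 18. Orange and Red advance.
Runoff: Orange is ranked above Red on 53 ballots, Red above Orange on 20.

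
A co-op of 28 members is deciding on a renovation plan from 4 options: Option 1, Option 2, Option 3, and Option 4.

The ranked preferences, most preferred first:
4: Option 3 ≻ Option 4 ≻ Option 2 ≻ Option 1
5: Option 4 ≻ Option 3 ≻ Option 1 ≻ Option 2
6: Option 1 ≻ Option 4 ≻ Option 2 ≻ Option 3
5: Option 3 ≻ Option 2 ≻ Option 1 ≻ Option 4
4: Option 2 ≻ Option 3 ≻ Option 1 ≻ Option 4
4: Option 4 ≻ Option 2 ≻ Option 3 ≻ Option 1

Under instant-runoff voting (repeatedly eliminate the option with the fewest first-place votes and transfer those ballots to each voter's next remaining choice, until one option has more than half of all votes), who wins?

Option 4

Round 1: Option 1 6, Option 2 4, Option 3 9, Option 4 9. Option 2 eliminated.
Round 2: Option 1 6, Option 3 13, Option 4 9. Option 1 eliminated.
Round 3: Option 3 13, Option 4 15. Option 4 has a majority (≥15).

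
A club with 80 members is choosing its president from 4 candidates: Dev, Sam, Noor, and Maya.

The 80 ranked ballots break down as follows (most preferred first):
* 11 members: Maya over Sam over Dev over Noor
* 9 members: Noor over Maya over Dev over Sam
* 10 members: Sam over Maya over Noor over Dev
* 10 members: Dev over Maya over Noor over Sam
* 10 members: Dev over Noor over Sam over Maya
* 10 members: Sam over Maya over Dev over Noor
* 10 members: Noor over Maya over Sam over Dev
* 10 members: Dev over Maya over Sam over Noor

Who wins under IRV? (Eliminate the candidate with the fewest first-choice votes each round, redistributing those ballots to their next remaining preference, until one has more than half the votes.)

Round 1: Dev 30, Sam 20, Noor 19, Maya 11. Maya eliminated.
Round 2: Dev 30, Sam 31, Noor 19. Noor eliminated.
Round 3: Dev 39, Sam 41. Sam has a majority (≥41).

Sam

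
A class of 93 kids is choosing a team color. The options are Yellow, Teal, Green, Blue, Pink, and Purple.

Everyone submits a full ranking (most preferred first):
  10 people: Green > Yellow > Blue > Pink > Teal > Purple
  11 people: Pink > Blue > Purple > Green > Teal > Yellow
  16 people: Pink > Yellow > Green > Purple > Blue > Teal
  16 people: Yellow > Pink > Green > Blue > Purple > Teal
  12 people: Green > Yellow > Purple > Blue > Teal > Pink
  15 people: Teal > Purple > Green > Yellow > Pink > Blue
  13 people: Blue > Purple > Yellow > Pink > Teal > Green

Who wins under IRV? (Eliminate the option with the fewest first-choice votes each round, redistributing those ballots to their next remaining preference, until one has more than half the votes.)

Green

Round 1: Yellow 16, Teal 15, Green 22, Blue 13, Pink 27, Purple 0. Purple eliminated.
Round 2: Yellow 16, Teal 15, Green 22, Blue 13, Pink 27. Blue eliminated.
Round 3: Yellow 29, Teal 15, Green 22, Pink 27. Teal eliminated.
Round 4: Yellow 29, Green 37, Pink 27. Pink eliminated.
Round 5: Yellow 45, Green 48. Green has a majority (≥47).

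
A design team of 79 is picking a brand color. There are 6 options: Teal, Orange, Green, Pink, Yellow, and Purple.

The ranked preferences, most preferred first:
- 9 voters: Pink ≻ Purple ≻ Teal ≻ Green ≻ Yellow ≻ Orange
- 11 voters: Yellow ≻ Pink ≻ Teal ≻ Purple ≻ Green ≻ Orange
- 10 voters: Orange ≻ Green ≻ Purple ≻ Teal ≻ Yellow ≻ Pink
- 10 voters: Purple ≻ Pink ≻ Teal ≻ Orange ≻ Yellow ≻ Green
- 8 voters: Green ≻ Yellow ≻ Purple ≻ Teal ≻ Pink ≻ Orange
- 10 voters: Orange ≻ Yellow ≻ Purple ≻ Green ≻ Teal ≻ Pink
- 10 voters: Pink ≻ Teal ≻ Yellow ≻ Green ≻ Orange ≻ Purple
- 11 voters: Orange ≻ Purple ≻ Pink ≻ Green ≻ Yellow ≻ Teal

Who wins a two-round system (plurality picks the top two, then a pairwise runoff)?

Round 1 first-place votes: Teal 0, Orange 31, Green 8, Pink 19, Yellow 11, Purple 10. Orange and Pink advance.
Runoff: Orange is ranked above Pink on 31 ballots, Pink above Orange on 48.

Pink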